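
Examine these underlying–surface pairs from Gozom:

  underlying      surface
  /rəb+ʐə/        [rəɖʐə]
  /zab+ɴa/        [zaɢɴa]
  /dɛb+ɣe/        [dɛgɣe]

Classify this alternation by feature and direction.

Underlying /b/ is realised as [ɖ] next to /ʐ/; /ʐ/ itself does not change.
The change bilabial → retroflex matches the place of the following /ʐ/, identifying this as place assimilation.
Manner and voice are unchanged, so the assimilation is partial, not total.
The same holds elsewhere in the data: /b/ → [ɢ] before /ɴ/ (bilabial → uvular, matching uvular); /b/ → [g] before /ɣ/ (bilabial → velar, matching velar) — only place changes, and always toward the following segment.
The trigger is the following segment, so the direction is regressive (anticipatory).

regressive place assimilation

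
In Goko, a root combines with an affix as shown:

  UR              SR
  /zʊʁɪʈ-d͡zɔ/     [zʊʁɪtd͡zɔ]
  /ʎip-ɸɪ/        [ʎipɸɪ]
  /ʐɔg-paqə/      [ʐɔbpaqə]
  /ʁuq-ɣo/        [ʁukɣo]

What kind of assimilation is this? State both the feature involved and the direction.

Comparing underlying and surface forms, /ʈ/ → [t] is the alternation; the neighbouring /d͡z/ is constant.
The change retroflex → alveolar matches the place of the following /d͡z/, identifying this as place assimilation.
Manner and voice are unchanged, so the assimilation is partial, not total.
The other alternating forms pattern the same way: /g/ → [b] before /p/ (velar → bilabial, matching bilabial); /q/ → [k] before /ɣ/ (uvular → velar, matching velar) — only place changes, and always toward the following segment.
No alternation appears in [ʎipɸɪ]: there the adjacent consonants already agree in place (/p/ and /ɸ/ are both bilabial), so this form is consistent with the same rule.
Since the segment that changes precedes the conditioning segment, the assimilation is regressive.

regressive place assimilation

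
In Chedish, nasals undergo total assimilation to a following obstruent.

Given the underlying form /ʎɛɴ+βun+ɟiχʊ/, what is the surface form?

[ʎɛββuɟɟiχʊ]

/ɴ/ is the segment targeted by the rule; it sits immediately before /β/, so it assimilates completely and surfaces as [β].
The same rule applies at the second boundary: /n/ → [ɟ] next to /ɟ/.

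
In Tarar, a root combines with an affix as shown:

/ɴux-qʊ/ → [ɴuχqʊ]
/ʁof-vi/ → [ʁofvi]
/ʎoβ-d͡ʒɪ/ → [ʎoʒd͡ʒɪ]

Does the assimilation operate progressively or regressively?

regressive

Comparing underlying and surface forms, /x/ → [χ] is the alternation; the neighbouring /q/ is constant.
/x/ is velar while /q/ is uvular; the output [χ] is uvular, matching the trigger — so the feature that spreads is place.
Checking the remaining alternation: /β/ → [ʒ] before /d͡ʒ/ (bilabial → postalveolar, matching postalveolar) — only place changes, and always toward the following segment.
No alternation appears in [ʁofvi]: there the adjacent consonants already agree in place (/f/ and /v/ are both labiodental), so this form is consistent with the same rule.
The trigger is the following segment, so the direction is regressive (anticipatory).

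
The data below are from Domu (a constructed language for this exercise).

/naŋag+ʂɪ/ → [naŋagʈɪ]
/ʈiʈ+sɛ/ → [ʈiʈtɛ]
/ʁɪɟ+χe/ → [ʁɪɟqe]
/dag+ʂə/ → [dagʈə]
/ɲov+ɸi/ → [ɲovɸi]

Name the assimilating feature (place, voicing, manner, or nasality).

manner

Underlying /ʂ/ is realised as [ʈ] next to /g/; /g/ itself does not change.
/ʂ/ is a fricative while /g/ is a stop; the output [ʈ] is a stop, matching the trigger — so the feature that spreads is manner.
The other alternating forms pattern the same way: /s/ → [t] after /ʈ/ (fricative → stop, matching a stop); /χ/ → [q] after /ɟ/ (fricative → stop, matching a stop) — only manner changes, and always toward the preceding segment.
Nothing changes in [ɲovɸi]: there the adjacent consonants already agree in manner (/ɸ/ and /v/ are both fricatives), so this form is consistent with the same rule.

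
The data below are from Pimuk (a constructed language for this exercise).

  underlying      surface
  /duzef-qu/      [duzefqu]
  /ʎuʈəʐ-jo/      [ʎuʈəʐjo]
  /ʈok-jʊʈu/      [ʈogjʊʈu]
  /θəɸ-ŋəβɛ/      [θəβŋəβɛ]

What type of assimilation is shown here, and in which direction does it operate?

Underlying /k/ is realised as [g] next to /j/; /j/ itself does not change.
/k/ is voiceless while /j/ is voiced; the output [g] is voiced, matching the trigger — so the feature that spreads is voicing.
Place and manner are unchanged, so the assimilation is partial, not total.
The other alternating form patterns the same way: /ɸ/ → [β] before /ŋ/ (voiceless → voiced, matching voiced) — only voicing changes, and always toward the following segment.
Nothing changes in [duzefqu], [ʎuʈəʐjo]: there the adjacent consonants already agree in voicing (/f/ and /q/ are both voiceless; /ʐ/ and /j/ are both voiced), so these forms are consistent with the same rule.
Since the segment that changes precedes the conditioning segment, the assimilation is regressive.

regressive voicing assimilation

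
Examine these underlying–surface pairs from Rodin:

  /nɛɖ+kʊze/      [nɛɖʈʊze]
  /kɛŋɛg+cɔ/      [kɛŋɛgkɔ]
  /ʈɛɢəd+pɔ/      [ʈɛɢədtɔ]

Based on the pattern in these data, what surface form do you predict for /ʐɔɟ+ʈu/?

The data show progressive place assimilation: /k/ → [ʈ] after /ɖ/; /c/ → [k] after /g/; /p/ → [t] after /d/. In each pair only place changes, matching the preceding consonant, while manner and voice stay constant.
The rule targets /ʈ/ (voiceless retroflex stop), which sits after the trigger /ɟ/ (palatal).
The voiceless palatal stop is [c], so /ʈ/ → [c].

[ʐɔɟcu]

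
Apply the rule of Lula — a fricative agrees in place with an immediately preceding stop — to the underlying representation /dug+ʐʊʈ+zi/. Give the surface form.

The rule targets /ʐ/ (voiced retroflex fricative), which sits after the trigger /g/ (velar).
Changing only its place to velar gives [ɣ] — the voiced velar fricative.
At the second juncture, /z/ likewise becomes [ʐ] adjacent to /ʈ/.

[dugɣʊʈʐi]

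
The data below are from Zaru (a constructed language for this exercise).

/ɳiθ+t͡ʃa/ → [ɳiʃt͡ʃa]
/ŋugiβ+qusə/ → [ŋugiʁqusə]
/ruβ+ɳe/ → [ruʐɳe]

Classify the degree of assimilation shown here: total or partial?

The segment that alternates is /θ/, which surfaces as [ʃ] when adjacent to /t͡ʃ/.
The change dental → postalveolar matches the place of the following /t͡ʃ/, identifying this as place assimilation.
Manner and voice are unchanged, so the assimilation is partial, not total.
The other alternating forms pattern the same way: /β/ → [ʁ] before /q/ (bilabial → uvular, matching uvular); /β/ → [ʐ] before /ɳ/ (bilabial → retroflex, matching retroflex) — only place changes, and always toward the following segment.

partial assimilation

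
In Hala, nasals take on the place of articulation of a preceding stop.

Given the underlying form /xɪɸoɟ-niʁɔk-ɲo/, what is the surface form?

[xɪɸoɟɲiʁɔkŋo]

The rule targets /n/ (voiced alveolar nasal), which sits after the trigger /ɟ/ (palatal).
Changing only its place to palatal gives [ɲ] — the voiced palatal nasal.
At the second juncture, /ɲ/ likewise becomes [ŋ] adjacent to /k/.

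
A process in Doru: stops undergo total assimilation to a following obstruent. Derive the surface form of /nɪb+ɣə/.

[nɪɣɣə]

/b/ is the segment targeted by the rule; it sits immediately before /ɣ/, so it assimilates completely and surfaces as [ɣ].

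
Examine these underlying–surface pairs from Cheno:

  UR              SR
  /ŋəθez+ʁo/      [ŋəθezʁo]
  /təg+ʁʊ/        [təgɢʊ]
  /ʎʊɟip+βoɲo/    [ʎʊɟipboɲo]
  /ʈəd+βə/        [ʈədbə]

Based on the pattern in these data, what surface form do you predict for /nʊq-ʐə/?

The data show progressive manner assimilation: /ʁ/ → [ɢ] after /g/; /β/ → [b] after /p/; /β/ → [b] after /d/. In each pair only manner changes, matching the preceding consonant, while place and voice stay constant.
No alternation appears in [ŋəθezʁo]: there the adjacent consonants already agree in manner (/ʁ/ and /z/ are both fricatives), so this form is consistent with the same rule.
/ʐ/ is a voiced retroflex fricative. The preceding trigger /q/ is a stop, so /ʐ/ must become a stop as well.
The voiced retroflex stop is [ɖ], so /ʐ/ → [ɖ].

[nʊqɖə]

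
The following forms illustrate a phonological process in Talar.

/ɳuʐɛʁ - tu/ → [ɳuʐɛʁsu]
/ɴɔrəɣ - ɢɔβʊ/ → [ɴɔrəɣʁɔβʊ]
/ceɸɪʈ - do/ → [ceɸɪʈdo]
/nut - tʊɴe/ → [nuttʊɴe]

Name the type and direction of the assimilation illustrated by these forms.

progressive manner assimilation

Comparing underlying and surface forms, /t/ → [s] is the alternation; the neighbouring /ʁ/ is constant.
The change stop → fricative matches the manner of the preceding /ʁ/, identifying this as manner assimilation.
Place and voice are unchanged, so the assimilation is partial, not total.
The same holds elsewhere in the data: /ɢ/ → [ʁ] after /ɣ/ (stop → fricative, matching a fricative) — only manner changes, and always toward the preceding segment.
No alternation appears in [ceɸɪʈdo], [nuttʊɴe]: there the adjacent consonants already agree in manner (/d/ and /ʈ/ are both stops; /t/ and /t/ are both stops), so these forms are consistent with the same rule.
Since the segment that changes follows the conditioning segment, the assimilation is progressive.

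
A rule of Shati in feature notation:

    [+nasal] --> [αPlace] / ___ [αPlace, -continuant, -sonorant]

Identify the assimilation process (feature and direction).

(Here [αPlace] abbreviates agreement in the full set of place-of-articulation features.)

The shared variable α links the value of the place features (abbreviated [Place]) on the target to the same value on the neighbouring segment, so place is the feature that assimilates.
The conditioning segment sits to the right of the focus bar, meaning the trigger follows the segment that changes — regressive assimilation.

regressive place assimilation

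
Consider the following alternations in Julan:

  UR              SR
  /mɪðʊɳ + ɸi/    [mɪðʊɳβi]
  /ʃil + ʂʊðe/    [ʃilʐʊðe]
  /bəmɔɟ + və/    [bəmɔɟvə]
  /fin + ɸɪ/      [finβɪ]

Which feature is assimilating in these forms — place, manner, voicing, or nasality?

voicing

Comparing underlying and surface forms, /ɸ/ → [β] is the alternation; the neighbouring /ɳ/ is constant.
The change voiceless → voiced matches the voicing of the preceding /ɳ/, identifying this as voicing assimilation.
The same holds elsewhere in the data: /ʂ/ → [ʐ] after /l/ (voiceless → voiced, matching voiced); /ɸ/ → [β] after /n/ (voiceless → voiced, matching voiced) — only voicing changes, and always toward the preceding segment.
No alternation appears in [bəmɔɟvə]: there the adjacent consonants already agree in voicing (/v/ and /ɟ/ are both voiced), so this form is consistent with the same rule.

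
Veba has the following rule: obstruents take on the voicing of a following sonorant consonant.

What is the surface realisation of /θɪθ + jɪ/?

The rule targets /θ/ (voiceless dental fricative), which sits before the trigger /j/ (voiced).
Changing only its voicing to voiced gives [ð] — the voiced dental fricative.

[θɪðjɪ]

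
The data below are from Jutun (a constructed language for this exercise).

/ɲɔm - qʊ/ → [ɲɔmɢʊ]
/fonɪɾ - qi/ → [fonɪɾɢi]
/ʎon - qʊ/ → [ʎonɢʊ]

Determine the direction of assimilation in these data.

The segment that alternates is /q/, which surfaces as [ɢ] when adjacent to /m/.
The change voiceless → voiced matches the voicing of the preceding /m/, identifying this as voicing assimilation.
Checking the remaining alternations: /q/ → [ɢ] after /ɾ/ (voiceless → voiced, matching voiced); /q/ → [ɢ] after /n/ (voiceless → voiced, matching voiced) — only voicing changes, and always toward the preceding segment.
The trigger is the preceding segment, so the direction is progressive (perseverative).

progressive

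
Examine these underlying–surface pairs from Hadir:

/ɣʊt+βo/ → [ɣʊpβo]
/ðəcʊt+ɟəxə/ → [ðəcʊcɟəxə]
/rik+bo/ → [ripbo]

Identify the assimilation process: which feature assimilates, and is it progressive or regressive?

Underlying /t/ is realised as [p] next to /β/; /β/ itself does not change.
The change alveolar → bilabial matches the place of the following /β/, identifying this as place assimilation.
Manner and voice are unchanged, so the assimilation is partial, not total.
The other alternating forms pattern the same way: /t/ → [c] before /ɟ/ (alveolar → palatal, matching palatal); /k/ → [p] before /b/ (velar → bilabial, matching bilabial) — only place changes, and always toward the following segment.
The trigger is the following segment, so the direction is regressive (anticipatory).

regressive place assimilation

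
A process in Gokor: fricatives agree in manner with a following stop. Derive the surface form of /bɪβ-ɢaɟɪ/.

The rule targets /β/ (voiced bilabial fricative), which sits before the trigger /ɢ/ (stop).
Changing only its manner to stop gives [b] — the voiced bilabial stop.

[bɪbɢaɟɪ]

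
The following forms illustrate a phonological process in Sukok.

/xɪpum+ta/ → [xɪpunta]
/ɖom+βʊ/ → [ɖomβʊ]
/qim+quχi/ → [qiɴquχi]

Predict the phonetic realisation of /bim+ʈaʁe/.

[biɳʈaʁe]

The data show regressive place assimilation: /m/ → [n] before /t/; /m/ → [ɴ] before /q/. In each pair only place changes, matching the following consonant, while manner and voice stay constant.
Nothing changes in [ɖomβʊ]: there the adjacent consonants already agree in place (/m/ and /β/ are both bilabial), so this form is consistent with the same rule.
/m/ is a voiced bilabial nasal. The following trigger /ʈ/ is retroflex, so /m/ must become retroflex as well.
A voiced retroflex nasal is [ɳ], so the surface segment is [ɳ].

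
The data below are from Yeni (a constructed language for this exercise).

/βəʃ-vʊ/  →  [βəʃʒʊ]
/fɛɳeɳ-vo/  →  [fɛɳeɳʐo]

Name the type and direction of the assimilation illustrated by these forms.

progressive place assimilation

Underlying /v/ is realised as [ʒ] next to /ʃ/; /ʃ/ itself does not change.
The change labiodental → postalveolar matches the place of the preceding /ʃ/, identifying this as place assimilation.
Manner and voice are unchanged, so the assimilation is partial, not total.
Checking the remaining alternation: /v/ → [ʐ] after /ɳ/ (labiodental → retroflex, matching retroflex) — only place changes, and always toward the preceding segment.
Since the segment that changes follows the conditioning segment, the assimilation is progressive.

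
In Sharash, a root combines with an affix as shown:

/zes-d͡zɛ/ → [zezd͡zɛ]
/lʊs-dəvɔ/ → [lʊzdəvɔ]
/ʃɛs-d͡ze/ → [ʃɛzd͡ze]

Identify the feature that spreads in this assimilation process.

Underlying /s/ is realised as [z] next to /d͡z/; /d͡z/ itself does not change.
/s/ is voiceless while /d͡z/ is voiced; the output [z] is voiced, matching the trigger — so the feature that spreads is voicing.
Checking the remaining alternation: /s/ → [z] before /d/ (voiceless → voiced, matching voiced) — only voicing changes, and always toward the following segment.

voicing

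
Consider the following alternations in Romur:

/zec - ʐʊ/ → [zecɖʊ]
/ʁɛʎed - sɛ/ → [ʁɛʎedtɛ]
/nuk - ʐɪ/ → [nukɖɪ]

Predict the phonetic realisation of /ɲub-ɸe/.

The data show progressive manner assimilation: /ʐ/ → [ɖ] after /c/; /s/ → [t] after /d/; /ʐ/ → [ɖ] after /k/. In each pair only manner changes, matching the preceding consonant, while place and voice stay constant.
The rule targets /ɸ/ (voiceless bilabial fricative), which sits after the trigger /b/ (stop).
A voiceless bilabial stop is [p], so the surface segment is [p].

[ɲubpe]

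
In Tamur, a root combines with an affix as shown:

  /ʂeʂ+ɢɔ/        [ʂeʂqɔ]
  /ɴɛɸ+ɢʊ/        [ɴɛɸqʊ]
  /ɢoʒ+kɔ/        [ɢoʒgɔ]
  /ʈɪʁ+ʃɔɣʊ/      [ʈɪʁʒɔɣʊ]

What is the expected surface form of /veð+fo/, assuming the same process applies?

The data show progressive voicing assimilation: /ɢ/ → [q] after /ʂ/; /ɢ/ → [q] after /ɸ/; /k/ → [g] after /ʒ/; /ʃ/ → [ʒ] after /ʁ/. In each pair only voicing changes, matching the preceding consonant, while place and manner stay constant.
The rule targets /f/ (voiceless labiodental fricative), which sits after the trigger /ð/ (voiced).
The voiced labiodental fricative is [v], so /f/ → [v].

[veðvo]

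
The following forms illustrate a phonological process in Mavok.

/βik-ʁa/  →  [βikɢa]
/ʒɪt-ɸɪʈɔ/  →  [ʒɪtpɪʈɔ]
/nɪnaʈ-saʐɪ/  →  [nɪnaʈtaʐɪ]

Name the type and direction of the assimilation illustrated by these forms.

Underlying /ʁ/ is realised as [ɢ] next to /k/; /k/ itself does not change.
The change fricative → stop matches the manner of the preceding /k/, identifying this as manner assimilation.
Place and voice are unchanged, so the assimilation is partial, not total.
Checking the remaining alternations: /ɸ/ → [p] after /t/ (fricative → stop, matching a stop); /s/ → [t] after /ʈ/ (fricative → stop, matching a stop) — only manner changes, and always toward the preceding segment.
The trigger is the preceding segment, so the direction is progressive (perseverative).

progressive manner assimilation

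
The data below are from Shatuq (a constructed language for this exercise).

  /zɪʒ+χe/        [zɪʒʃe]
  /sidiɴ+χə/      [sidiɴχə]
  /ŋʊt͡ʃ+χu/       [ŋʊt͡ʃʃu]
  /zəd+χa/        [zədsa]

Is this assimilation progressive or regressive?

Comparing underlying and surface forms, /χ/ → [ʃ] is the alternation; the neighbouring /ʒ/ is constant.
/χ/ is uvular while /ʒ/ is postalveolar; the output [ʃ] is postalveolar, matching the trigger — so the feature that spreads is place.
Checking the remaining alternations: /χ/ → [ʃ] after /t͡ʃ/ (uvular → postalveolar, matching postalveolar); /χ/ → [s] after /d/ (uvular → alveolar, matching alveolar) — only place changes, and always toward the preceding segment.
Nothing changes in [sidiɴχə]: there the adjacent consonants already agree in place (/χ/ and /ɴ/ are both uvular), so this form is consistent with the same rule.
Since the segment that changes follows the conditioning segment, the assimilation is progressive.

progressive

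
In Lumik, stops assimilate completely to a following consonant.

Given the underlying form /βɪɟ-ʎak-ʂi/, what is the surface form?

[βɪʎʎaʂʂi]

/ɟ/ is the segment targeted by the rule; it sits immediately before /ʎ/, so it assimilates completely and surfaces as [ʎ].
The same rule applies at the second boundary: /k/ → [ʂ] next to /ʂ/.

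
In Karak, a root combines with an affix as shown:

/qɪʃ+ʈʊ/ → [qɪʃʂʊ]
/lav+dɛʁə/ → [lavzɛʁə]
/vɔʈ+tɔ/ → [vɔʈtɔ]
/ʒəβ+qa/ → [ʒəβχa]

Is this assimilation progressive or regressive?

The segment that alternates is /ʈ/, which surfaces as [ʂ] when adjacent to /ʃ/.
The change stop → fricative matches the manner of the preceding /ʃ/, identifying this as manner assimilation.
The other alternating forms pattern the same way: /d/ → [z] after /v/ (stop → fricative, matching a fricative); /q/ → [χ] after /β/ (stop → fricative, matching a fricative) — only manner changes, and always toward the preceding segment.
No alternation appears in [vɔʈtɔ]: there the adjacent consonants already agree in manner (/t/ and /ʈ/ are both stops), so this form is consistent with the same rule.
The trigger is the preceding segment, so the direction is progressive (perseverative).

progressive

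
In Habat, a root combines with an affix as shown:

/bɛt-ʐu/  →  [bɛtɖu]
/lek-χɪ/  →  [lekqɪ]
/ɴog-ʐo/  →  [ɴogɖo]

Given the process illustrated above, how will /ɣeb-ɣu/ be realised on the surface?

The data show progressive manner assimilation: /ʐ/ → [ɖ] after /t/; /χ/ → [q] after /k/; /ʐ/ → [ɖ] after /g/. In each pair only manner changes, matching the preceding consonant, while place and voice stay constant.
The rule targets /ɣ/ (voiced velar fricative), which sits after the trigger /b/ (stop).
A voiced velar stop is [g], so the surface segment is [g].

[ɣebgu]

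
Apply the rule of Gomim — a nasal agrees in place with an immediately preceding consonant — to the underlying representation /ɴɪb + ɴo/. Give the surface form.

The rule targets /ɴ/ (voiced uvular nasal), which sits after the trigger /b/ (bilabial).
The voiced bilabial nasal is [m], so /ɴ/ → [m].

[ɴɪbmo]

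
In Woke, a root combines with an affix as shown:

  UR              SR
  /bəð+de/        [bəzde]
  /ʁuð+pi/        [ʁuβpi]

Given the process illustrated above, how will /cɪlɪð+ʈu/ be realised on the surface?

The data show regressive place assimilation: /ð/ → [z] before /d/; /ð/ → [β] before /p/. In each pair only place changes, matching the following consonant, while manner and voice stay constant.
The rule targets /ð/ (voiced dental fricative), which sits before the trigger /ʈ/ (retroflex).
A voiced retroflex fricative is [ʐ], so the surface segment is [ʐ].

[cɪlɪʐʈu]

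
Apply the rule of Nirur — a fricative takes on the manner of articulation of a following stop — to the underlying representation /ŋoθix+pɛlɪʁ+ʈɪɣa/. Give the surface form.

[ŋoθikpɛlɪɢʈɪɣa]

The rule targets /x/ (voiceless velar fricative), which sits before the trigger /p/ (stop).
The voiceless velar stop is [k], so /x/ → [k].
The same rule applies at the second boundary: /ʁ/ → [ɢ] next to /ʈ/.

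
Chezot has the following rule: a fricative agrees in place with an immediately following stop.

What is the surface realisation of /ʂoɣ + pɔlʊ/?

[ʂoβpɔlʊ]

/ɣ/ is a voiced velar fricative. The following trigger /p/ is bilabial, so /ɣ/ must become bilabial as well.
A voiced bilabial fricative is [β], so the surface segment is [β].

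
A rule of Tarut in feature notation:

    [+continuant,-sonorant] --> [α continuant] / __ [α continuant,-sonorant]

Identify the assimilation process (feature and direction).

The rule copies [continuant] (continuancy) from the environment onto the target fricatives; since [±continuant] encodes the stop/fricative manner contrast, the assimilating dimension is manner.
Since the environment is written after the underscore, the trigger follows the target; the direction is regressive.

regressive manner assimilation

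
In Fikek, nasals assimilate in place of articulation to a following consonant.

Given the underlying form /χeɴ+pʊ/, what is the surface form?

[χempʊ]

The rule targets /ɴ/ (voiced uvular nasal), which sits before the trigger /p/ (bilabial).
A voiced bilabial nasal is [m], so the surface segment is [m].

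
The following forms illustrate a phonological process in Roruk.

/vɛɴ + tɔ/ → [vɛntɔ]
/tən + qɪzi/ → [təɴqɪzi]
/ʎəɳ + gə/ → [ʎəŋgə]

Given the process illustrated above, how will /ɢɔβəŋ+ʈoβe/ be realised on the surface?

[ɢɔβəɳʈoβe]

The data show regressive place assimilation: /ɴ/ → [n] before /t/; /n/ → [ɴ] before /q/; /ɳ/ → [ŋ] before /g/. In each pair only place changes, matching the following consonant, while manner and voice stay constant.
The rule targets /ŋ/ (voiced velar nasal), which sits before the trigger /ʈ/ (retroflex).
A voiced retroflex nasal is [ɳ], so the surface segment is [ɳ].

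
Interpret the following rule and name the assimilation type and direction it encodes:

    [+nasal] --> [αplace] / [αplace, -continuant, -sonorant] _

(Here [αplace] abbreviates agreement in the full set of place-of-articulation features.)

progressive place assimilation

The rule copies the place features (abbreviated [place]) from the environment onto the target, so the assimilating feature is place.
Since the environment is written before the underscore, the trigger precedes the target; the direction is progressive.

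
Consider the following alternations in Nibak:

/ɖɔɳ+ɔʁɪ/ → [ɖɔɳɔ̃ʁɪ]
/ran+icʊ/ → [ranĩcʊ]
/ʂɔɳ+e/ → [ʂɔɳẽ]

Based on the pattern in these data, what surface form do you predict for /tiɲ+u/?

The data show progressive nasality assimilation (vowel nasalisation): /ɔ/ → [ɔ̃] after /ɳ/; /i/ → [ĩ] after /n/; /e/ → [ẽ] after /ɳ/ — a vowel is nasalised by an immediately preceding nasal consonant.
The vowel /u/ is adjacent to the preceding nasal /ɲ/, so it acquires [+nasal] and surfaces as [ũ].

[tiɲũ]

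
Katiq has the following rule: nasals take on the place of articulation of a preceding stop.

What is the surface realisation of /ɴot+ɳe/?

[ɴotne]

The rule targets /ɳ/ (voiced retroflex nasal), which sits after the trigger /t/ (alveolar).
The voiced alveolar nasal is [n], so /ɳ/ → [n].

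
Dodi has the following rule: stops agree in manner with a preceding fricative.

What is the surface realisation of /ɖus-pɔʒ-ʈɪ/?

[ɖusɸɔʒʂɪ]

The rule targets /p/ (voiceless bilabial stop), which sits after the trigger /s/ (fricative).
Changing only its manner to fricative gives [ɸ] — the voiceless bilabial fricative.
At the second juncture, /ʈ/ likewise becomes [ʂ] adjacent to /ʒ/.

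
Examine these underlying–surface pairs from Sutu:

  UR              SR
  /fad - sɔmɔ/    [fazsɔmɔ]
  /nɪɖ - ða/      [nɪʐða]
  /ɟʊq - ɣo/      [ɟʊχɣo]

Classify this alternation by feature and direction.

regressive manner assimilation

Comparing underlying and surface forms, /d/ → [z] is the alternation; the neighbouring /s/ is constant.
/d/ is a stop while /s/ is a fricative; the output [z] is a fricative, matching the trigger — so the feature that spreads is manner.
Place and voice are unchanged, so the assimilation is partial, not total.
The same holds elsewhere in the data: /ɖ/ → [ʐ] before /ð/ (stop → fricative, matching a fricative); /q/ → [χ] before /ɣ/ (stop → fricative, matching a fricative) — only manner changes, and always toward the following segment.
The trigger is the following segment, so the direction is regressive (anticipatory).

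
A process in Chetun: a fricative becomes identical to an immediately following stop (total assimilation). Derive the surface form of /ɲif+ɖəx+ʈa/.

/f/ is the segment targeted by the rule; it sits immediately before /ɖ/, so it assimilates completely and surfaces as [ɖ].
The same rule applies at the second boundary: /x/ → [ʈ] next to /ʈ/.

[ɲiɖɖəʈʈa]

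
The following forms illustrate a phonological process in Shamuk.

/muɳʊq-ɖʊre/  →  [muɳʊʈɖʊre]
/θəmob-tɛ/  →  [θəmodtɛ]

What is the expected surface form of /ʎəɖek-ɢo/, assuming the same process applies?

The data show regressive place assimilation: /q/ → [ʈ] before /ɖ/; /b/ → [d] before /t/. In each pair only place changes, matching the following consonant, while manner and voice stay constant.
The rule targets /k/ (voiceless velar stop), which sits before the trigger /ɢ/ (uvular).
Changing only its place to uvular gives [q] — the voiceless uvular stop.

[ʎəɖeqɢo]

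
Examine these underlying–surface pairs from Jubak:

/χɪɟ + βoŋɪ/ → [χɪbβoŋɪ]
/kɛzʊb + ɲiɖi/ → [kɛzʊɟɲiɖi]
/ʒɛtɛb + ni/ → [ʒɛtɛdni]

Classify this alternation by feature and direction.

regressive place assimilation

Comparing underlying and surface forms, /ɟ/ → [b] is the alternation; the neighbouring /β/ is constant.
The change palatal → bilabial matches the place of the following /β/, identifying this as place assimilation.
Manner and voice are unchanged, so the assimilation is partial, not total.
Checking the remaining alternations: /b/ → [ɟ] before /ɲ/ (bilabial → palatal, matching palatal); /b/ → [d] before /n/ (bilabial → alveolar, matching alveolar) — only place changes, and always toward the following segment.
The trigger is the following segment, so the direction is regressive (anticipatory).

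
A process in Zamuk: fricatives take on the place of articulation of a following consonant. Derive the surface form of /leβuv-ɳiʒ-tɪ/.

[leβuʐɳiztɪ]

The rule targets /v/ (voiced labiodental fricative), which sits before the trigger /ɳ/ (retroflex).
The voiced retroflex fricative is [ʐ], so /v/ → [ʐ].
The same rule applies at the second boundary: /ʒ/ → [z] next to /t/.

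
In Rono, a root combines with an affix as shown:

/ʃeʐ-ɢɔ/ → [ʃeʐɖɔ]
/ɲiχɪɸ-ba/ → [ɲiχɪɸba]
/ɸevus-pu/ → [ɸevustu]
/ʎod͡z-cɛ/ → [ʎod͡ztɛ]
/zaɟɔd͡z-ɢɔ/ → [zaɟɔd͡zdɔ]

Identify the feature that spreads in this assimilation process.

Underlying /ɢ/ is realised as [ɖ] next to /ʐ/; /ʐ/ itself does not change.
The change uvular → retroflex matches the place of the preceding /ʐ/, identifying this as place assimilation.
The other alternating forms pattern the same way: /p/ → [t] after /s/ (bilabial → alveolar, matching alveolar); /c/ → [t] after /d͡z/ (palatal → alveolar, matching alveolar); /ɢ/ → [d] after /d͡z/ (uvular → alveolar, matching alveolar) — only place changes, and always toward the preceding segment.
Nothing changes in [ɲiχɪɸba]: there the adjacent consonants already agree in place (/b/ and /ɸ/ are both bilabial), so this form is consistent with the same rule.

place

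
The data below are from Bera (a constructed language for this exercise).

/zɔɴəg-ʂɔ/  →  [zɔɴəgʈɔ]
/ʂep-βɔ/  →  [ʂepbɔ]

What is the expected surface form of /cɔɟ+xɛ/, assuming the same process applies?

[cɔɟkɛ]

The data show progressive manner assimilation: /ʂ/ → [ʈ] after /g/; /β/ → [b] after /p/. In each pair only manner changes, matching the preceding consonant, while place and voice stay constant.
The rule targets /x/ (voiceless velar fricative), which sits after the trigger /ɟ/ (stop).
A voiceless velar stop is [k], so the surface segment is [k].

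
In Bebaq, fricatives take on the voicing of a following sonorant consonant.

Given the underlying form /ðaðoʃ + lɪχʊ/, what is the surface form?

/ʃ/ is a voiceless postalveolar fricative. The following trigger /l/ is voiced, so /ʃ/ must become voiced as well.
The voiced postalveolar fricative is [ʒ], so /ʃ/ → [ʒ].

[ðaðoʒlɪχʊ]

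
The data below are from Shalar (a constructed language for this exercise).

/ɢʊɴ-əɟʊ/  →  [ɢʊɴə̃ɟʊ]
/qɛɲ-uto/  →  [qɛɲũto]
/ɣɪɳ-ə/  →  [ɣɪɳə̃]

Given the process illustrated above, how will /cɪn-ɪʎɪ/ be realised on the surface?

[cɪnɪ̃ʎɪ]

The data show progressive nasality assimilation (vowel nasalisation): /ə/ → [ə̃] after /ɴ/; /u/ → [ũ] after /ɲ/; /ə/ → [ə̃] after /ɳ/ — a vowel is nasalised by an immediately preceding nasal consonant.
/ɪ/ sits next to the nasal /n/ and is therefore nasalised to [ɪ̃].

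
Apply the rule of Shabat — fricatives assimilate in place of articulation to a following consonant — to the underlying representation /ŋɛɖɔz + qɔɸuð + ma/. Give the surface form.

[ŋɛɖɔʁqɔɸuβma]

The rule targets /z/ (voiced alveolar fricative), which sits before the trigger /q/ (uvular).
Changing only its place to uvular gives [ʁ] — the voiced uvular fricative.
At the second juncture, /ð/ likewise becomes [β] adjacent to /m/.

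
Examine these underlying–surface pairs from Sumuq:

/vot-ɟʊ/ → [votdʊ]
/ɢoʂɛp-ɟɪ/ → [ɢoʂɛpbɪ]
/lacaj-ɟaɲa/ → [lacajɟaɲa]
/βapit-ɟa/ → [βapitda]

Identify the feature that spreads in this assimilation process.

place

Comparing underlying and surface forms, /ɟ/ → [d] is the alternation; the neighbouring /t/ is constant.
The change palatal → alveolar matches the place of the preceding /t/, identifying this as place assimilation.
The other alternating form patterns the same way: /ɟ/ → [b] after /p/ (palatal → bilabial, matching bilabial) — only place changes, and always toward the preceding segment.
No alternation appears in [lacajɟaɲa]: there the adjacent consonants already agree in place (/ɟ/ and /j/ are both palatal), so this form is consistent with the same rule.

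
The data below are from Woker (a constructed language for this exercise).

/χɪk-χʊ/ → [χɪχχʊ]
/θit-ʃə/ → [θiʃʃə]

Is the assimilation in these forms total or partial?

total assimilation

Underlying /k/ is realised as [χ] next to /χ/; /χ/ itself does not change.
The output [χ] is identical to the trigger /χ/ — every feature (place, manner, voicing) has been copied — so this is total assimilation.
The remaining alternation confirms this: /t/ → [ʃ] before /ʃ/ — in each case the output is a copy of the following consonant.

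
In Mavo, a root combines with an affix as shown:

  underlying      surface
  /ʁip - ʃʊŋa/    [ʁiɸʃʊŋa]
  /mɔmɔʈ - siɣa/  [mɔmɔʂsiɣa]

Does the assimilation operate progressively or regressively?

regressive

Underlying /p/ is realised as [ɸ] next to /ʃ/; /ʃ/ itself does not change.
/p/ is a stop while /ʃ/ is a fricative; the output [ɸ] is a fricative, matching the trigger — so the feature that spreads is manner.
Checking the remaining alternation: /ʈ/ → [ʂ] before /s/ (stop → fricative, matching a fricative) — only manner changes, and always toward the following segment.
Since the segment that changes precedes the conditioning segment, the assimilation is regressive.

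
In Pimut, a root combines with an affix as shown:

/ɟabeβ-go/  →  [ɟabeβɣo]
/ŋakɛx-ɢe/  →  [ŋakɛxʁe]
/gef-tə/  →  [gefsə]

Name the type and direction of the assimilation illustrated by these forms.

progressive manner assimilation

The segment that alternates is /g/, which surfaces as [ɣ] when adjacent to /β/.
/g/ is a stop while /β/ is a fricative; the output [ɣ] is a fricative, matching the trigger — so the feature that spreads is manner.
Place and voice are unchanged, so the assimilation is partial, not total.
The other alternating forms pattern the same way: /ɢ/ → [ʁ] after /x/ (stop → fricative, matching a fricative); /t/ → [s] after /f/ (stop → fricative, matching a fricative) — only manner changes, and always toward the preceding segment.
Since the segment that changes follows the conditioning segment, the assimilation is progressive.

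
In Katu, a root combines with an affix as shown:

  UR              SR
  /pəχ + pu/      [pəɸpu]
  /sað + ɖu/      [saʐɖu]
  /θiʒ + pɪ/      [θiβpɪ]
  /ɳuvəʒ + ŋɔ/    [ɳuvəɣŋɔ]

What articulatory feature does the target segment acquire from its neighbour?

place

Underlying /χ/ is realised as [ɸ] next to /p/; /p/ itself does not change.
/χ/ is uvular while /p/ is bilabial; the output [ɸ] is bilabial, matching the trigger — so the feature that spreads is place.
The same holds elsewhere in the data: /ð/ → [ʐ] before /ɖ/ (dental → retroflex, matching retroflex); /ʒ/ → [β] before /p/ (postalveolar → bilabial, matching bilabial); /ʒ/ → [ɣ] before /ŋ/ (postalveolar → velar, matching velar) — only place changes, and always toward the following segment.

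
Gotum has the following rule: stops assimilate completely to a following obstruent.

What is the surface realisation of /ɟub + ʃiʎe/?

[ɟuʃʃiʎe]

/b/ is the segment targeted by the rule; it sits immediately before /ʃ/, so it assimilates completely and surfaces as [ʃ].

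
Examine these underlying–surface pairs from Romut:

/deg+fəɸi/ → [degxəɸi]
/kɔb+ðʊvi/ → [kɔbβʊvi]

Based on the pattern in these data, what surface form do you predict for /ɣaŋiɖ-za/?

[ɣaŋiɖʐa]

The data show progressive place assimilation: /f/ → [x] after /g/; /ð/ → [β] after /b/. In each pair only place changes, matching the preceding consonant, while manner and voice stay constant.
The rule targets /z/ (voiced alveolar fricative), which sits after the trigger /ɖ/ (retroflex).
The voiced retroflex fricative is [ʐ], so /z/ → [ʐ].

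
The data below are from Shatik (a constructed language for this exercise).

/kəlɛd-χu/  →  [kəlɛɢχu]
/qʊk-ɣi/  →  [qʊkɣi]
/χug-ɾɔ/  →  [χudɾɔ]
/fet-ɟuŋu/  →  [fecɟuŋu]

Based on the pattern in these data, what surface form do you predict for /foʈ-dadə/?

[fotdadə]

The data show regressive place assimilation: /d/ → [ɢ] before /χ/; /g/ → [d] before /ɾ/; /t/ → [c] before /ɟ/. In each pair only place changes, matching the following consonant, while manner and voice stay constant.
Nothing changes in [qʊkɣi]: there the adjacent consonants already agree in place (/k/ and /ɣ/ are both velar), so this form is consistent with the same rule.
/ʈ/ is a voiceless retroflex stop. The following trigger /d/ is alveolar, so /ʈ/ must become alveolar as well.
A voiceless alveolar stop is [t], so the surface segment is [t].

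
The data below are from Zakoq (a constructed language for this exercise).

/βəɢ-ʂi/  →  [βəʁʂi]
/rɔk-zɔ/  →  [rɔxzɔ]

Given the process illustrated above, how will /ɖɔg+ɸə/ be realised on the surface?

[ɖɔɣɸə]

The data show regressive manner assimilation: /ɢ/ → [ʁ] before /ʂ/; /k/ → [x] before /z/. In each pair only manner changes, matching the following consonant, while place and voice stay constant.
The rule targets /g/ (voiced velar stop), which sits before the trigger /ɸ/ (fricative).
Changing only its manner to fricative gives [ɣ] — the voiced velar fricative.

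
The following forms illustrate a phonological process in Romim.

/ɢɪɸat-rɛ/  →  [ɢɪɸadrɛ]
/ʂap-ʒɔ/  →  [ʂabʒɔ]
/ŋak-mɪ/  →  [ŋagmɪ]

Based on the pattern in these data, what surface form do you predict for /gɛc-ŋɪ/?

[gɛɟŋɪ]

The data show regressive voicing assimilation: /t/ → [d] before /r/; /p/ → [b] before /ʒ/; /k/ → [g] before /m/. In each pair only voicing changes, matching the following consonant, while place and manner stay constant.
/c/ is a voiceless palatal stop. The following trigger /ŋ/ is voiced, so /c/ must become voiced as well.
The voiced palatal stop is [ɟ], so /c/ → [ɟ].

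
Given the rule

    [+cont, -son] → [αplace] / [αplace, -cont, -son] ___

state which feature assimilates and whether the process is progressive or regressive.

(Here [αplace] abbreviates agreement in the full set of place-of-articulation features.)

The rule copies the place features (abbreviated [place]) from the environment onto the target, so the assimilating feature is place.
The conditioning segment sits to the left of the focus bar, meaning the trigger precedes the segment that changes — progressive assimilation.

progressive place assimilation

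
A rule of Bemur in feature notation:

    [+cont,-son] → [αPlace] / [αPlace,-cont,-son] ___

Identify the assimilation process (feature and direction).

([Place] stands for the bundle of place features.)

The shared variable α links the value of the place features (abbreviated [Place]) on the target to the same value on the neighbouring segment, so place is the feature that assimilates.
The conditioning segment sits to the left of the focus bar, meaning the trigger precedes the segment that changes — progressive assimilation.

progressive place assimilation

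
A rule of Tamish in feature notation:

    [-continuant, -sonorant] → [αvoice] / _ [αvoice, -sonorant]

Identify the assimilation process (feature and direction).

The shared variable α links the value of [voice] on the target to the same value on the neighbouring segment, so voicing is the feature that assimilates.
Since the environment is written after the underscore, the trigger follows the target; the direction is regressive.

regressive voicing assimilation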